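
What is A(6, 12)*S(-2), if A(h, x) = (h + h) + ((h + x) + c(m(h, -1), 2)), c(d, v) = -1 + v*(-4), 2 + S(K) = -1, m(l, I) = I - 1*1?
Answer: -63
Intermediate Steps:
m(l, I) = -1 + I (m(l, I) = I - 1 = -1 + I)
S(K) = -3 (S(K) = -2 - 1 = -3)
c(d, v) = -1 - 4*v
A(h, x) = -9 + x + 3*h (A(h, x) = (h + h) + ((h + x) + (-1 - 4*2)) = 2*h + ((h + x) + (-1 - 8)) = 2*h + ((h + x) - 9) = 2*h + (-9 + h + x) = -9 + x + 3*h)
A(6, 12)*S(-2) = (-9 + 12 + 3*6)*(-3) = (-9 + 12 + 18)*(-3) = 21*(-3) = -63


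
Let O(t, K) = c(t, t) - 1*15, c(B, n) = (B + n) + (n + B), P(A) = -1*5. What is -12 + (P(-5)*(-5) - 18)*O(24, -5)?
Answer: 555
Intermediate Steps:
P(A) = -5
c(B, n) = 2*B + 2*n (c(B, n) = (B + n) + (B + n) = 2*B + 2*n)
O(t, K) = -15 + 4*t (O(t, K) = (2*t + 2*t) - 1*15 = 4*t - 15 = -15 + 4*t)
-12 + (P(-5)*(-5) - 18)*O(24, -5) = -12 + (-5*(-5) - 18)*(-15 + 4*24) = -12 + (25 - 18)*(-15 + 96) = -12 + 7*81 = -12 + 567 = 555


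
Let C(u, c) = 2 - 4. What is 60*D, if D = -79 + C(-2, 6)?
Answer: -4860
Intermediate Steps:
C(u, c) = -2
D = -81 (D = -79 - 2 = -81)
60*D = 60*(-81) = -4860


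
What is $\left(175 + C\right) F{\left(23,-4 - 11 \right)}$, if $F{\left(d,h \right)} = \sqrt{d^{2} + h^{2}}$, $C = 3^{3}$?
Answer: $202 \sqrt{754} \approx 5546.7$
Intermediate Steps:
$C = 27$
$\left(175 + C\right) F{\left(23,-4 - 11 \right)} = \left(175 + 27\right) \sqrt{23^{2} + \left(-4 - 11\right)^{2}} = 202 \sqrt{529 + \left(-4 - 11\right)^{2}} = 202 \sqrt{529 + \left(-15\right)^{2}} = 202 \sqrt{529 + 225} = 202 \sqrt{754}$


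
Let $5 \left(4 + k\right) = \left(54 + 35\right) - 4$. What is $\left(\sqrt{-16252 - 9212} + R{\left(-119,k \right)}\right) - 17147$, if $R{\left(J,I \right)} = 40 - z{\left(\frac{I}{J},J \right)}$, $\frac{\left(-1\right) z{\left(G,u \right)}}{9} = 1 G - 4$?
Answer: $- \frac{2040134}{119} + 2 i \sqrt{6366} \approx -17144.0 + 159.57 i$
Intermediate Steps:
$z{\left(G,u \right)} = 36 - 9 G$ ($z{\left(G,u \right)} = - 9 \left(1 G - 4\right) = - 9 \left(G - 4\right) = - 9 \left(-4 + G\right) = 36 - 9 G$)
$k = 13$ ($k = -4 + \frac{\left(54 + 35\right) - 4}{5} = -4 + \frac{89 - 4}{5} = -4 + \frac{1}{5} \cdot 85 = -4 + 17 = 13$)
$R{\left(J,I \right)} = 4 + \frac{9 I}{J}$ ($R{\left(J,I \right)} = 40 - \left(36 - 9 \frac{I}{J}\right) = 40 - \left(36 - \frac{9 I}{J}\right) = 40 + \left(-36 + \frac{9 I}{J}\right) = 4 + \frac{9 I}{J}$)
$\left(\sqrt{-16252 - 9212} + R{\left(-119,k \right)}\right) - 17147 = \left(\sqrt{-16252 - 9212} + \left(4 + 9 \cdot 13 \frac{1}{-119}\right)\right) - 17147 = \left(\sqrt{-25464} + \left(4 + 9 \cdot 13 \left(- \frac{1}{119}\right)\right)\right) - 17147 = \left(2 i \sqrt{6366} + \left(4 - \frac{117}{119}\right)\right) - 17147 = \left(2 i \sqrt{6366} + \frac{359}{119}\right) - 17147 = \left(\frac{359}{119} + 2 i \sqrt{6366}\right) - 17147 = - \frac{2040134}{119} + 2 i \sqrt{6366}$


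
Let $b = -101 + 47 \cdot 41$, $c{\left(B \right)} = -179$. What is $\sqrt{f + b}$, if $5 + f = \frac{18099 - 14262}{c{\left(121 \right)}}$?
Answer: $\frac{\sqrt{57659838}}{179} \approx 42.421$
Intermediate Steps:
$b = 1826$ ($b = -101 + 1927 = 1826$)
$f = - \frac{4732}{179}$ ($f = -5 + \frac{18099 - 14262}{-179} = -5 + \left(18099 - 14262\right) \left(- \frac{1}{179}\right) = -5 + 3837 \left(- \frac{1}{179}\right) = -5 - \frac{3837}{179} = - \frac{4732}{179} \approx -26.436$)
$\sqrt{f + b} = \sqrt{- \frac{4732}{179} + 1826} = \sqrt{\frac{322122}{179}} = \frac{\sqrt{57659838}}{179}$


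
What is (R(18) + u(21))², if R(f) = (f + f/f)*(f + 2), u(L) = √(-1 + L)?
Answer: 144420 + 1520*√5 ≈ 1.4782e+5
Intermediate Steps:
R(f) = (1 + f)*(2 + f) (R(f) = (f + 1)*(2 + f) = (1 + f)*(2 + f))
(R(18) + u(21))² = ((2 + 18² + 3*18) + √(-1 + 21))² = ((2 + 324 + 54) + √20)² = (380 + 2*√5)²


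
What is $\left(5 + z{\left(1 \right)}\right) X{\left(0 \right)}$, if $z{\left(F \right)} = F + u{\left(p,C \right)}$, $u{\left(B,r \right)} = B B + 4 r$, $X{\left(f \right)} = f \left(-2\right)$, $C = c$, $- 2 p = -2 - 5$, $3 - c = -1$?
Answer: $0$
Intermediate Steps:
$c = 4$ ($c = 3 - -1 = 3 + 1 = 4$)
$p = \frac{7}{2}$ ($p = - \frac{-2 - 5}{2} = \left(- \frac{1}{2}\right) \left(-7\right) = \frac{7}{2} \approx 3.5$)
$C = 4$
$X{\left(f \right)} = - 2 f$
$u{\left(B,r \right)} = B^{2} + 4 r$
$z{\left(F \right)} = \frac{113}{4} + F$ ($z{\left(F \right)} = F + \left(\left(\frac{7}{2}\right)^{2} + 4 \cdot 4\right) = F + \left(\frac{49}{4} + 16\right) = F + \frac{113}{4} = \frac{113}{4} + F$)
$\left(5 + z{\left(1 \right)}\right) X{\left(0 \right)} = \left(5 + \left(\frac{113}{4} + 1\right)\right) \left(\left(-2\right) 0\right) = \left(5 + \frac{117}{4}\right) 0 = \frac{137}{4} \cdot 0 = 0$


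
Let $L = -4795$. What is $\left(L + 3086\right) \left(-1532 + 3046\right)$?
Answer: $-2587426$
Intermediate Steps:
$\left(L + 3086\right) \left(-1532 + 3046\right) = \left(-4795 + 3086\right) \left(-1532 + 3046\right) = \left(-1709\right) 1514 = -2587426$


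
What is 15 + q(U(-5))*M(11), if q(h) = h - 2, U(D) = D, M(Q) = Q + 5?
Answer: -97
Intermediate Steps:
M(Q) = 5 + Q
q(h) = -2 + h
15 + q(U(-5))*M(11) = 15 + (-2 - 5)*(5 + 11) = 15 - 7*16 = 15 - 112 = -97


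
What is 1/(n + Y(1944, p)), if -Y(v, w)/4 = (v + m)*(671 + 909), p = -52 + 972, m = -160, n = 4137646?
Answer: -1/7137234 ≈ -1.4011e-7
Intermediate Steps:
p = 920
Y(v, w) = 1011200 - 6320*v (Y(v, w) = -4*(v - 160)*(671 + 909) = -4*(-160 + v)*1580 = -4*(-252800 + 1580*v) = 1011200 - 6320*v)
1/(n + Y(1944, p)) = 1/(4137646 + (1011200 - 6320*1944)) = 1/(4137646 + (1011200 - 12286080)) = 1/(4137646 - 11274880) = 1/(-7137234) = -1/7137234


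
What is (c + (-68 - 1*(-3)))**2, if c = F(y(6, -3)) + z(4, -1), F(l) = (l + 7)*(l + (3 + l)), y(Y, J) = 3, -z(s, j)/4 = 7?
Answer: 9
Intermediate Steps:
z(s, j) = -28 (z(s, j) = -4*7 = -28)
F(l) = (3 + 2*l)*(7 + l) (F(l) = (7 + l)*(3 + 2*l) = (3 + 2*l)*(7 + l))
c = 62 (c = (21 + 2*3**2 + 17*3) - 28 = (21 + 2*9 + 51) - 28 = (21 + 18 + 51) - 28 = 90 - 28 = 62)
(c + (-68 - 1*(-3)))**2 = (62 + (-68 - 1*(-3)))**2 = (62 + (-68 + 3))**2 = (62 - 65)**2 = (-3)**2 = 9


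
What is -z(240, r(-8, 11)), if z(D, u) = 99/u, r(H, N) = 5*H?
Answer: 99/40 ≈ 2.4750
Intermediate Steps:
-z(240, r(-8, 11)) = -99/(5*(-8)) = -99/(-40) = -99*(-1)/40 = -1*(-99/40) = 99/40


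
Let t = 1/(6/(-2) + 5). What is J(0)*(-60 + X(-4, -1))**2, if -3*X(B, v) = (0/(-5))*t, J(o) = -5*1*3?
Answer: -54000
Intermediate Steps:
t = 1/2 (t = 1/(6*(-1/2) + 5) = 1/(-3 + 5) = 1/2 ≈ 0.50000)
J(o) = -15 (J(o) = -5*3 = -15)
X(B, v) = 0 (X(B, v) = -0/(-5)/(3*2) = -0*(-1/5)/(3*2) = -0/2 = -1/3*0 = 0)
J(0)*(-60 + X(-4, -1))**2 = -15*(-60 + 0)**2 = -15*(-60)**2 = -15*3600 = -54000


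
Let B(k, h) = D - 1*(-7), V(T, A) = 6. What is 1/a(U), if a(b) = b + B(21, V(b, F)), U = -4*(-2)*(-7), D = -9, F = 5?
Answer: -1/58 ≈ -0.017241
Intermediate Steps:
U = -56 (U = 8*(-7) = -56)
B(k, h) = -2 (B(k, h) = -9 - 1*(-7) = -9 + 7 = -2)
a(b) = -2 + b (a(b) = b - 2 = -2 + b)
1/a(U) = 1/(-2 - 56) = 1/(-58) = -1/58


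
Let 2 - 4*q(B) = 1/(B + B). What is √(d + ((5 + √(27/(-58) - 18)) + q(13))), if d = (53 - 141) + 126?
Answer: √(98899918 + 117624*I*√6902)/1508 ≈ 6.6027 + 0.32541*I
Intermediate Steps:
q(B) = ½ - 1/(8*B) (q(B) = ½ - 1/(4*(B + B)) = ½ - 1/(2*B)/4 = ½ - 1/(8*B))
d = 38 (d = -88 + 126 = 38)
√(d + ((5 + √(27/(-58) - 18)) + q(13))) = √(38 + ((5 + √(27/(-58) - 18)) + (⅛)*(-1 + 4*13)/13)) = √(38 + ((5 + √(27*(-1/58) - 18)) + (⅛)*(1/13)*(-1 + 52))) = √(38 + ((5 + √(-27/58 - 18)) + (⅛)*(1/13)*51)) = √(38 + ((5 + √(-1071/58)) + 51/104)) = √(38 + ((5 + 3*I*√6902/58) + 51/104)) = √(38 + (571/104 + 3*I*√6902/58)) = √(4523/104 + 3*I*√6902/58)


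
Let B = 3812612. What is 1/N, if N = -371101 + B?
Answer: 1/3441511 ≈ 2.9057e-7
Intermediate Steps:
N = 3441511 (N = -371101 + 3812612 = 3441511)
1/N = 1/3441511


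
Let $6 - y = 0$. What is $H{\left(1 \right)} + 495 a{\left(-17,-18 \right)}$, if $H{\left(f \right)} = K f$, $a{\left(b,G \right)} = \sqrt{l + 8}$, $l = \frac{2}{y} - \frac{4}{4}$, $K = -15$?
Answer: $-15 + 165 \sqrt{66} \approx 1325.5$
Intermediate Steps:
$y = 6$ ($y = 6 - 0 = 6 + 0 = 6$)
$l = - \frac{2}{3}$ ($l = \frac{2}{6} - \frac{4}{4} = 2 \cdot \frac{1}{6} - 1 = \frac{1}{3} - 1 = - \frac{2}{3} \approx -0.66667$)
$a{\left(b,G \right)} = \frac{\sqrt{66}}{3}$ ($a{\left(b,G \right)} = \sqrt{- \frac{2}{3} + 8} = \sqrt{\frac{22}{3}} = \frac{\sqrt{66}}{3}$)
$H{\left(f \right)} = - 15 f$
$H{\left(1 \right)} + 495 a{\left(-17,-18 \right)} = \left(-15\right) 1 + 495 \frac{\sqrt{66}}{3} = -15 + 165 \sqrt{66}$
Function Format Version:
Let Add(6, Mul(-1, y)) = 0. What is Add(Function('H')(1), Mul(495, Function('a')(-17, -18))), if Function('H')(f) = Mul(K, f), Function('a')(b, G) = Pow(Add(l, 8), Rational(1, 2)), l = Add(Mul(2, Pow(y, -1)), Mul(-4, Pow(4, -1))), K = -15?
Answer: Add(-15, Mul(165, Pow(66, Rational(1, 2)))) ≈ 1325.5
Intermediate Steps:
y = 6 (y = Add(6, Mul(-1, 0)) = Add(6, 0) = 6)
l = Rational(-2, 3) (l = Add(Mul(2, Pow(6, -1)), Mul(-4, Pow(4, -1))) = Add(Mul(2, Rational(1, 6)), Mul(-4, Rational(1, 4))) = Add(Rational(1, 3), -1) = Rational(-2, 3) ≈ -0.66667)
Function('a')(b, G) = Mul(Rational(1, 3), Pow(66, Rational(1, 2))) (Function('a')(b, G) = Pow(Add(Rational(-2, 3), 8), Rational(1, 2)) = Pow(Rational(22, 3), Rational(1, 2)) = Mul(Rational(1, 3), Pow(66, Rational(1, 2))))
Function('H')(f) = Mul(-15, f)
Add(Function('H')(1), Mul(495, Function('a')(-17, -18))) = Add(Mul(-15, 1), Mul(495, Mul(Rational(1, 3), Pow(66, Rational(1, 2))))) = Add(-15, Mul(165, Pow(66, Rational(1, 2))))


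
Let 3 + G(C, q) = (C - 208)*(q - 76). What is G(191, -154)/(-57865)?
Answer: -3907/57865 ≈ -0.067519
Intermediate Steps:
G(C, q) = -3 + (-208 + C)*(-76 + q) (G(C, q) = -3 + (C - 208)*(q - 76) = -3 + (-208 + C)*(-76 + q))
G(191, -154)/(-57865) = (15805 - 208*(-154) - 76*191 + 191*(-154))/(-57865) = (15805 + 32032 - 14516 - 29414)*(-1/57865) = 3907*(-1/57865) = -3907/57865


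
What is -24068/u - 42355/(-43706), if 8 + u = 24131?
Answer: -2744213/95847258 ≈ -0.028631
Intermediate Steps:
u = 24123 (u = -8 + 24131 = 24123)
-24068/u - 42355/(-43706) = -24068/24123 - 42355/(-43706) = -24068*1/24123 - 42355*(-1/43706) = -2188/2193 + 42355/43706 = -2744213/95847258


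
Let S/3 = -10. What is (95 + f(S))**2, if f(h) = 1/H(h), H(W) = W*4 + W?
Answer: 203034001/22500 ≈ 9023.7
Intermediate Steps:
H(W) = 5*W (H(W) = 4*W + W = 5*W)
S = -30 (S = 3*(-10) = -30)
f(h) = 1/(5*h)
(95 + f(S))**2 = (95 + (1/5)/(-30))**2 = (95 + (1/5)*(-1/30))**2 = (95 - 1/150)**2 = (14249/150)**2 = 203034001/22500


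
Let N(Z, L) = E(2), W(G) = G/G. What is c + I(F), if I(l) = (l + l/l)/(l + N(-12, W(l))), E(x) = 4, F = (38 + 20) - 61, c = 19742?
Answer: 19740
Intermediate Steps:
W(G) = 1
F = -3 (F = 58 - 61 = -3)
N(Z, L) = 4
I(l) = (1 + l)/(4 + l) (I(l) = (l + l/l)/(l + 4) = (l + 1)/(4 + l) = (1 + l)/(4 + l))
c + I(F) = 19742 + (1 - 3)/(4 - 3) = 19742 - 2/1 = 19742 + 1*(-2) = 19742 - 2 = 19740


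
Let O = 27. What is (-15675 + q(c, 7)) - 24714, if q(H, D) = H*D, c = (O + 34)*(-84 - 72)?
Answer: -107001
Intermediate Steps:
c = -9516 (c = (27 + 34)*(-84 - 72) = 61*(-156) = -9516)
q(H, D) = D*H
(-15675 + q(c, 7)) - 24714 = (-15675 + 7*(-9516)) - 24714 = (-15675 - 66612) - 24714 = -82287 - 24714 = -107001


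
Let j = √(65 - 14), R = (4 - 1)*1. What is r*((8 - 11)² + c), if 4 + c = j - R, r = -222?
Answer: -444 - 222*√51 ≈ -2029.4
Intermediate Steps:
R = 3 (R = 3*1 = 3)
j = √51 ≈ 7.1414
c = -7 + √51 (c = -4 + (√51 - 1*3) = -4 + (√51 - 3) = -4 + (-3 + √51) = -7 + √51 ≈ 0.14143)
r*((8 - 11)² + c) = -222*((8 - 11)² + (-7 + √51)) = -222*((-3)² + (-7 + √51)) = -222*(9 + (-7 + √51)) = -222*(2 + √51) = -444 - 222*√51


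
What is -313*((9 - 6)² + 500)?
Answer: -159317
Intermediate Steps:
-313*((9 - 6)² + 500) = -313*(3² + 500) = -313*(9 + 500) = -313*509 = -159317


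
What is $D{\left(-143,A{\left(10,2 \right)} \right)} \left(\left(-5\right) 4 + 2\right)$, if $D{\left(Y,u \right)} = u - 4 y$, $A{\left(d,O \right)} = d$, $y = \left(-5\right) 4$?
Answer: $-1620$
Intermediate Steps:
$y = -20$
$D{\left(Y,u \right)} = 80 + u$ ($D{\left(Y,u \right)} = u - -80 = u + 80 = 80 + u$)
$D{\left(-143,A{\left(10,2 \right)} \right)} \left(\left(-5\right) 4 + 2\right) = \left(80 + 10\right) \left(\left(-5\right) 4 + 2\right) = 90 \left(-20 + 2\right) = 90 \left(-18\right) = -1620$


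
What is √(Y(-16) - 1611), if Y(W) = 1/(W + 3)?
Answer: 4*I*√17017/13 ≈ 40.138*I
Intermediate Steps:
Y(W) = 1/(3 + W)
√(Y(-16) - 1611) = √(1/(3 - 16) - 1611) = √(1/(-13) - 1611) = √(-1/13 - 1611) = √(-20944/13) = 4*I*√17017/13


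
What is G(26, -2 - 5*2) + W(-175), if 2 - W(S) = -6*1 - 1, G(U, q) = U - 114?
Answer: -79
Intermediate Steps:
G(U, q) = -114 + U
W(S) = 9 (W(S) = 2 - (-6*1 - 1) = 2 - (-6 - 1) = 2 - 1*(-7) = 2 + 7 = 9)
G(26, -2 - 5*2) + W(-175) = (-114 + 26) + 9 = -88 + 9 = -79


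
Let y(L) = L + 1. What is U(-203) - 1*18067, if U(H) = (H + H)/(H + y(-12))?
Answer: -1932966/107 ≈ -18065.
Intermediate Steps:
y(L) = 1 + L
U(H) = 2*H/(-11 + H) (U(H) = (H + H)/(H + (1 - 12)) = (2*H)/(H - 11) = (2*H)/(-11 + H) = 2*H/(-11 + H))
U(-203) - 1*18067 = 2*(-203)/(-11 - 203) - 1*18067 = 2*(-203)/(-214) - 18067 = 2*(-203)*(-1/214) - 18067 = 203/107 - 18067 = -1932966/107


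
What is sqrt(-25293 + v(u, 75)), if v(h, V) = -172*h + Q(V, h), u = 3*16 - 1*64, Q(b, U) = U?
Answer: I*sqrt(22557) ≈ 150.19*I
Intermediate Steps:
u = -16 (u = 48 - 64 = -16)
v(h, V) = -171*h (v(h, V) = -172*h + h = -171*h)
sqrt(-25293 + v(u, 75)) = sqrt(-25293 - 171*(-16)) = sqrt(-25293 + 2736) = sqrt(-22557) = I*sqrt(22557)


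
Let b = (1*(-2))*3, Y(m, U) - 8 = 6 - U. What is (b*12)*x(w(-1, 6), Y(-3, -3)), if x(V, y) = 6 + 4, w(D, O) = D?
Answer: -720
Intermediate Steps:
Y(m, U) = 14 - U (Y(m, U) = 8 + (6 - U) = 14 - U)
x(V, y) = 10
b = -6 (b = -2*3 = -6)
(b*12)*x(w(-1, 6), Y(-3, -3)) = -6*12*10 = -72*10 = -720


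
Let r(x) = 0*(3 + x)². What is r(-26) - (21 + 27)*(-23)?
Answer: 1104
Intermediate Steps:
r(x) = 0
r(-26) - (21 + 27)*(-23) = 0 - (21 + 27)*(-23) = 0 - 48*(-23) = 0 - 1*(-1104) = 0 + 1104 = 1104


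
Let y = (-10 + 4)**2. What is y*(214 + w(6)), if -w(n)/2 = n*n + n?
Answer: 4680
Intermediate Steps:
y = 36 (y = (-6)**2 = 36)
w(n) = -2*n - 2*n**2 (w(n) = -2*(n*n + n) = -2*(n**2 + n) = -2*(n + n**2) = -2*n - 2*n**2)
y*(214 + w(6)) = 36*(214 - 2*6*(1 + 6)) = 36*(214 - 2*6*7) = 36*(214 - 84) = 36*130 = 4680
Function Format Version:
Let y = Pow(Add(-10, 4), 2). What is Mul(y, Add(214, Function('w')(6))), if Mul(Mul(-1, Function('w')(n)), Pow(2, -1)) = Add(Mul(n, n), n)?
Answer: 4680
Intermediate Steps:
y = 36 (y = Pow(-6, 2) = 36)
Function('w')(n) = Add(Mul(-2, n), Mul(-2, Pow(n, 2))) (Function('w')(n) = Mul(-2, Add(Mul(n, n), n)) = Mul(-2, Add(Pow(n, 2), n)) = Mul(-2, Add(n, Pow(n, 2))) = Add(Mul(-2, n), Mul(-2, Pow(n, 2))))
Mul(y, Add(214, Function('w')(6))) = Mul(36, Add(214, Mul(-2, 6, Add(1, 6)))) = Mul(36, Add(214, Mul(-2, 6, 7))) = Mul(36, Add(214, -84)) = Mul(36, 130) = 4680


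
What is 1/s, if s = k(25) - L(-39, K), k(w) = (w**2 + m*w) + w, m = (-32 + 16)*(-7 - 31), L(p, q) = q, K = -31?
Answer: 1/15881 ≈ 6.2968e-5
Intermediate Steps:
m = 608 (m = -16*(-38) = 608)
k(w) = w**2 + 609*w (k(w) = (w**2 + 608*w) + w = w**2 + 609*w)
s = 15881 (s = 25*(609 + 25) - 1*(-31) = 25*634 + 31 = 15850 + 31 = 15881)
1/s = 1/15881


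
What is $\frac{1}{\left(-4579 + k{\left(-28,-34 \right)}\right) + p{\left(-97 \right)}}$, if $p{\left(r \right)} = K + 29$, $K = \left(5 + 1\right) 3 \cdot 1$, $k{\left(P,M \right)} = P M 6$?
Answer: $\frac{1}{1180} \approx 0.00084746$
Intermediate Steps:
$k{\left(P,M \right)} = 6 M P$ ($k{\left(P,M \right)} = M P 6 = 6 M P$)
$K = 18$ ($K = 6 \cdot 3 = 18$)
$p{\left(r \right)} = 47$ ($p{\left(r \right)} = 18 + 29 = 47$)
$\frac{1}{\left(-4579 + k{\left(-28,-34 \right)}\right) + p{\left(-97 \right)}} = \frac{1}{\left(-4579 + 6 \left(-34\right) \left(-28\right)\right) + 47} = \frac{1}{\left(-4579 + 5712\right) + 47} = \frac{1}{1133 + 47} = \frac{1}{1180}$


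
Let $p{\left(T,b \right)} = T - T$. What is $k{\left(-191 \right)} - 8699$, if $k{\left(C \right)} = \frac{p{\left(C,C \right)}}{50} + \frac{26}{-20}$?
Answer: $- \frac{87003}{10} \approx -8700.3$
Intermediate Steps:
$p{\left(T,b \right)} = 0$
$k{\left(C \right)} = - \frac{13}{10}$ ($k{\left(C \right)} = \frac{0}{50} + \frac{26}{-20} = 0 \cdot \frac{1}{50} + 26 \left(- \frac{1}{20}\right) = 0 - \frac{13}{10} = - \frac{13}{10}$)
$k{\left(-191 \right)} - 8699 = - \frac{13}{10} - 8699 = - \frac{87003}{10}$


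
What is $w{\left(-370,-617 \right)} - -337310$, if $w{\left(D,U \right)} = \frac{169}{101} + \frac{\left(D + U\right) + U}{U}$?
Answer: $\frac{21020413547}{62317} \approx 3.3731 \cdot 10^{5}$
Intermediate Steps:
$w{\left(D,U \right)} = \frac{169}{101} + \frac{D + 2 U}{U}$ ($w{\left(D,U \right)} = 169 \cdot \frac{1}{101} + \frac{D + 2 U}{U} = \frac{169}{101} + \frac{D + 2 U}{U}$)
$w{\left(-370,-617 \right)} - -337310 = \left(\frac{371}{101} - \frac{370}{-617}\right) - -337310 = \left(\frac{371}{101} - - \frac{370}{617}\right) + 337310 = \left(\frac{371}{101} + \frac{370}{617}\right) + 337310 = \frac{266277}{62317} + 337310 = \frac{21020413547}{62317}$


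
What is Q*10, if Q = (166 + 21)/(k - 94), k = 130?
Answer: 935/18 ≈ 51.944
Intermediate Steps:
Q = 187/36 (Q = (166 + 21)/(130 - 94) = 187/36 ≈ 5.1944)
Q*10 = (187/36)*10 = 935/18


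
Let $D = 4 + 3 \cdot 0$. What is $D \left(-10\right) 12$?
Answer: $-480$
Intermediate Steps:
$D = 4$ ($D = 4 + 0 = 4$)
$D \left(-10\right) 12 = 4 \left(-10\right) 12 = \left(-40\right) 12 = -480$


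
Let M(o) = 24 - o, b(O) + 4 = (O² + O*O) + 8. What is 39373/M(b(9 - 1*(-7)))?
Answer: -39373/492 ≈ -80.026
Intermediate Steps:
b(O) = 4 + 2*O² (b(O) = -4 + ((O² + O*O) + 8) = -4 + ((O² + O²) + 8) = -4 + (2*O² + 8) = -4 + (8 + 2*O²) = 4 + 2*O²)
39373/M(b(9 - 1*(-7))) = 39373/(24 - (4 + 2*(9 - 1*(-7))²)) = 39373/(24 - (4 + 2*(9 + 7)²)) = 39373/(24 - (4 + 2*16²)) = 39373/(24 - (4 + 2*256)) = 39373/(24 - (4 + 512)) = 39373/(24 - 1*516) = 39373/(24 - 516) = 39373/(-492) = 39373*(-1/492) = -39373/492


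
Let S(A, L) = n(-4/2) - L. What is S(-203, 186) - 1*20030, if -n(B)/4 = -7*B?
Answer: -20272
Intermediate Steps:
n(B) = 28*B (n(B) = -(-28)*B = 28*B)
S(A, L) = -56 - L (S(A, L) = 28*(-4/2) - L = 28*(-4*½) - L = 28*(-2) - L = -56 - L)
S(-203, 186) - 1*20030 = (-56 - 1*186) - 1*20030 = (-56 - 186) - 20030 = -242 - 20030 = -20272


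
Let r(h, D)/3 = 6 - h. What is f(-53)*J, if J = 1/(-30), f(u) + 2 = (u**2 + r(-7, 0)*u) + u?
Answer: -229/10 ≈ -22.900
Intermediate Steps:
r(h, D) = 18 - 3*h (r(h, D) = 3*(6 - h) = 18 - 3*h)
f(u) = -2 + u**2 + 40*u (f(u) = -2 + ((u**2 + (18 - 3*(-7))*u) + u) = -2 + ((u**2 + (18 + 21)*u) + u) = -2 + ((u**2 + 39*u) + u) = -2 + (u**2 + 40*u) = -2 + u**2 + 40*u)
J = -1/30 ≈ -0.033333
f(-53)*J = (-2 + (-53)**2 + 40*(-53))*(-1/30) = (-2 + 2809 - 2120)*(-1/30) = 687*(-1/30) = -229/10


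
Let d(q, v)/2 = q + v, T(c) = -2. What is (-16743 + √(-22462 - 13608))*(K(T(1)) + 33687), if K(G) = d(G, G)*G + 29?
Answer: -564774876 + 33732*I*√36070 ≈ -5.6477e+8 + 6.4064e+6*I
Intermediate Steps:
d(q, v) = 2*q + 2*v (d(q, v) = 2*(q + v) = 2*q + 2*v)
K(G) = 29 + 4*G² (K(G) = (2*G + 2*G)*G + 29 = (4*G)*G + 29 = 4*G² + 29 = 29 + 4*G²)
(-16743 + √(-22462 - 13608))*(K(T(1)) + 33687) = (-16743 + √(-22462 - 13608))*((29 + 4*(-2)²) + 33687) = (-16743 + √(-36070))*((29 + 4*4) + 33687) = (-16743 + I*√36070)*((29 + 16) + 33687) = (-16743 + I*√36070)*(45 + 33687) = (-16743 + I*√36070)*33732 = -564774876 + 33732*I*√36070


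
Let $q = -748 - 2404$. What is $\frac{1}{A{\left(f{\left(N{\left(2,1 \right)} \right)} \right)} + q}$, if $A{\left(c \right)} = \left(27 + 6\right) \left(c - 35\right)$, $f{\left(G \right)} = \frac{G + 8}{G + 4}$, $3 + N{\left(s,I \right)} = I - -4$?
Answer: $- \frac{1}{4252} \approx -0.00023518$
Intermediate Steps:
$q = -3152$ ($q = -748 - 2404 = -3152$)
$N{\left(s,I \right)} = 1 + I$ ($N{\left(s,I \right)} = -3 + \left(I - -4\right) = -3 + \left(I + 4\right) = -3 + \left(4 + I\right) = 1 + I$)
$f{\left(G \right)} = \frac{8 + G}{4 + G}$
$A{\left(c \right)} = -1155 + 33 c$ ($A{\left(c \right)} = 33 \left(-35 + c\right) = -1155 + 33 c$)
$\frac{1}{A{\left(f{\left(N{\left(2,1 \right)} \right)} \right)} + q} = \frac{1}{\left(-1155 + 33 \frac{8 + \left(1 + 1\right)}{4 + \left(1 + 1\right)}\right) - 3152} = \frac{1}{\left(-1155 + 33 \frac{8 + 2}{4 + 2}\right) - 3152} = \frac{1}{\left(-1155 + 33 \cdot \frac{1}{6} \cdot 10\right) - 3152} = \frac{1}{\left(-1155 + 33 \cdot \frac{5}{3}\right) - 3152} = \frac{1}{\left(-1155 + 55\right) - 3152} = \frac{1}{-1100 - 3152} = \frac{1}{-4252} = - \frac{1}{4252}$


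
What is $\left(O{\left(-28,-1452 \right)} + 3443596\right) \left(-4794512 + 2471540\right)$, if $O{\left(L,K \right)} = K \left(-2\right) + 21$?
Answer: $-8006171780412$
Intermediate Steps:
$O{\left(L,K \right)} = 21 - 2 K$ ($O{\left(L,K \right)} = - 2 K + 21 = 21 - 2 K$)
$\left(O{\left(-28,-1452 \right)} + 3443596\right) \left(-4794512 + 2471540\right) = \left(\left(21 - -2904\right) + 3443596\right) \left(-4794512 + 2471540\right) = \left(\left(21 + 2904\right) + 3443596\right) \left(-2322972\right) = \left(2925 + 3443596\right) \left(-2322972\right) = 3446521 \left(-2322972\right) = -8006171780412$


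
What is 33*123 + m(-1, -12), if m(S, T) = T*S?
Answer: 4071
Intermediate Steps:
m(S, T) = S*T
33*123 + m(-1, -12) = 33*123 - 1*(-12) = 4059 + 12 = 4071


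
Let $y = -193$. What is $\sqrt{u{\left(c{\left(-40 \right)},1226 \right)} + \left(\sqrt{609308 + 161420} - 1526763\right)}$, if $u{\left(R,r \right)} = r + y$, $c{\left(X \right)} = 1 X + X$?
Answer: $\sqrt{-1525730 + 2 \sqrt{192682}} \approx 1234.8 i$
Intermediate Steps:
$c{\left(X \right)} = 2 X$ ($c{\left(X \right)} = X + X = 2 X$)
$u{\left(R,r \right)} = -193 + r$ ($u{\left(R,r \right)} = r - 193 = -193 + r$)
$\sqrt{u{\left(c{\left(-40 \right)},1226 \right)} + \left(\sqrt{609308 + 161420} - 1526763\right)} = \sqrt{\left(-193 + 1226\right) + \left(\sqrt{609308 + 161420} - 1526763\right)} = \sqrt{1033 - \left(1526763 - \sqrt{770728}\right)} = \sqrt{1033 - \left(1526763 - 2 \sqrt{192682}\right)} = \sqrt{-1525730 + 2 \sqrt{192682}}$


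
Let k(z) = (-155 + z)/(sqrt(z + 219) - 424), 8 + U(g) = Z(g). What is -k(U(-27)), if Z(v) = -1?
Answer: -34768/89783 - 82*sqrt(210)/89783 ≈ -0.40048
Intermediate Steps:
U(g) = -9 (U(g) = -8 - 1 = -9)
k(z) = (-155 + z)/(-424 + sqrt(219 + z)) (k(z) = (-155 + z)/(sqrt(219 + z) - 424) = (-155 + z)/(-424 + sqrt(219 + z)))
-k(U(-27)) = -(-155 - 9)/(-424 + sqrt(219 - 9)) = -(-164)/(-424 + sqrt(210)) = 164/(-424 + sqrt(210))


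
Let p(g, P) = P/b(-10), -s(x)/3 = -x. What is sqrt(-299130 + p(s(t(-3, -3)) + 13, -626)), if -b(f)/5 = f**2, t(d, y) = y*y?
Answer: 251*I*sqrt(11870)/50 ≈ 546.93*I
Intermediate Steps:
t(d, y) = y**2
s(x) = 3*x (s(x) = -(-3)*x = 3*x)
b(f) = -5*f**2
p(g, P) = -P/500 (p(g, P) = P/((-5*(-10)**2)) = P/((-5*100)) = P/(-500) = P*(-1/500) = -P/500)
sqrt(-299130 + p(s(t(-3, -3)) + 13, -626)) = sqrt(-299130 - 1/500*(-626)) = sqrt(-299130 + 313/250) = sqrt(-74782187/250) = 251*I*sqrt(11870)/50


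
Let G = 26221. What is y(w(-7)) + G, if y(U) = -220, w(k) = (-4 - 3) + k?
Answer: 26001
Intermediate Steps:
w(k) = -7 + k
y(w(-7)) + G = -220 + 26221 = 26001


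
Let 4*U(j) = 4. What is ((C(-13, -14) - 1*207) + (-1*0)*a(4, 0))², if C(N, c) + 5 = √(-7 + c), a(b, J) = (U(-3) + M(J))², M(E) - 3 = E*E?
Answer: (212 - I*√21)² ≈ 44923.0 - 1943.0*I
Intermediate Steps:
M(E) = 3 + E² (M(E) = 3 + E*E = 3 + E²)
U(j) = 1 (U(j) = (¼)*4 = 1)
a(b, J) = (4 + J²)² (a(b, J) = (1 + (3 + J²))² = (4 + J²)²)
C(N, c) = -5 + √(-7 + c)
((C(-13, -14) - 1*207) + (-1*0)*a(4, 0))² = (((-5 + √(-7 - 14)) - 1*207) + (-1*0)*(4 + 0²)²)² = (((-5 + √(-21)) - 207) + 0*(4 + 0)²)² = (((-5 + I*√21) - 207) + 0*4²)² = ((-212 + I*√21) + 0*16)² = ((-212 + I*√21) + 0)² = (-212 + I*√21)²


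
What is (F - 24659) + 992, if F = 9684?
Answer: -13983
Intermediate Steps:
(F - 24659) + 992 = (9684 - 24659) + 992 = -14975 + 992 = -13983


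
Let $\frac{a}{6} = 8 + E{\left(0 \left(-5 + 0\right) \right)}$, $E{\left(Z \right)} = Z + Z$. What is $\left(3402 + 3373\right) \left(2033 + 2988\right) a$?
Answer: $1632829200$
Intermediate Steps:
$E{\left(Z \right)} = 2 Z$
$a = 48$ ($a = 6 \left(8 + 2 \cdot 0 \left(-5 + 0\right)\right) = 6 \left(8 + 2 \cdot 0 \left(-5\right)\right) = 6 \left(8 + 2 \cdot 0\right) = 6 \left(8 + 0\right) = 6 \cdot 8 = 48$)
$\left(3402 + 3373\right) \left(2033 + 2988\right) a = \left(3402 + 3373\right) \left(2033 + 2988\right) 48 = 6775 \cdot 5021 \cdot 48 = 34017275 \cdot 48 = 1632829200$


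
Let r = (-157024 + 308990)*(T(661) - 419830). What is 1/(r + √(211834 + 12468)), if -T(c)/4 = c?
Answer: -2469295534/158532931290040965429 - √224302/4121856213541065101154 ≈ -1.5576e-11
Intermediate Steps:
T(c) = -4*c
r = -64201683884 (r = (-157024 + 308990)*(-4*661 - 419830) = 151966*(-2644 - 419830) = 151966*(-422474) = -64201683884)
1/(r + √(211834 + 12468)) = 1/(-64201683884 + √(211834 + 12468)) = 1/(-64201683884 + √224302)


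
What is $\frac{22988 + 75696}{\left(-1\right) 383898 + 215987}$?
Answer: $- \frac{98684}{167911} \approx -0.58772$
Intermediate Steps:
$\frac{22988 + 75696}{\left(-1\right) 383898 + 215987} = \frac{98684}{-383898 + 215987} = \frac{98684}{-167911} = 98684 \left(- \frac{1}{167911}\right) = - \frac{98684}{167911}$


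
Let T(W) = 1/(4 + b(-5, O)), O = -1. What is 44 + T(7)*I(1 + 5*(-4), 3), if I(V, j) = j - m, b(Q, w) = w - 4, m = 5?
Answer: 46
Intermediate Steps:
b(Q, w) = -4 + w
T(W) = -1 (T(W) = 1/(4 + (-4 - 1)) = 1/(4 - 5) = 1/(-1) = -1)
I(V, j) = -5 + j (I(V, j) = j - 1*5 = j - 5 = -5 + j)
44 + T(7)*I(1 + 5*(-4), 3) = 44 - (-5 + 3) = 44 - 1*(-2) = 44 + 2 = 46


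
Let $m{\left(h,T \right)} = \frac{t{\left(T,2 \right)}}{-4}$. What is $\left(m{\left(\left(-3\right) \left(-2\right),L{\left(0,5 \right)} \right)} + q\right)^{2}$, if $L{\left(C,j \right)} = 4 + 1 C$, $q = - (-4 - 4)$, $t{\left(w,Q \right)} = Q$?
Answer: $\frac{225}{4} \approx 56.25$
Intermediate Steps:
$q = 8$ ($q = \left(-1\right) \left(-8\right) = 8$)
$L{\left(C,j \right)} = 4 + C$
$m{\left(h,T \right)} = - \frac{1}{2}$ ($m{\left(h,T \right)} = \frac{2}{-4} = 2 \left(- \frac{1}{4}\right) = - \frac{1}{2}$)
$\left(m{\left(\left(-3\right) \left(-2\right),L{\left(0,5 \right)} \right)} + q\right)^{2} = \left(- \frac{1}{2} + 8\right)^{2} = \left(\frac{15}{2}\right)^{2} = \frac{225}{4}$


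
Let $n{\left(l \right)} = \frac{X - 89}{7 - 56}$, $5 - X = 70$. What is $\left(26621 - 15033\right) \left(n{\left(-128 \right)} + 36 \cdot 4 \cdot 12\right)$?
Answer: $\frac{140423384}{7} \approx 2.006 \cdot 10^{7}$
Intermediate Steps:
$X = -65$ ($X = 5 - 70 = -65$)
$n{\left(l \right)} = \frac{22}{7}$ ($n{\left(l \right)} = \frac{-65 - 89}{7 - 56} = - \frac{154}{-49} = \left(-154\right) \left(- \frac{1}{49}\right) = \frac{22}{7}$)
$\left(26621 - 15033\right) \left(n{\left(-128 \right)} + 36 \cdot 4 \cdot 12\right) = \left(26621 - 15033\right) \left(\frac{22}{7} + 36 \cdot 4 \cdot 12\right) = 11588 \left(\frac{22}{7} + 144 \cdot 12\right) = 11588 \left(\frac{22}{7} + 1728\right) = 11588 \cdot \frac{12118}{7} = \frac{140423384}{7}$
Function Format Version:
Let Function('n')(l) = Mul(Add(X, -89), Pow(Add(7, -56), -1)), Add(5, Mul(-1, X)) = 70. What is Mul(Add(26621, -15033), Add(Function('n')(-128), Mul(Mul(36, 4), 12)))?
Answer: Rational(140423384, 7) ≈ 2.0060e+7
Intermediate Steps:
X = -65 (X = Add(5, Mul(-1, 70)) = Add(5, -70) = -65)
Function('n')(l) = Rational(22, 7) (Function('n')(l) = Mul(Add(-65, -89), Pow(Add(7, -56), -1)) = Mul(-154, Pow(-49, -1)) = Mul(-154, Rational(-1, 49)) = Rational(22, 7))
Mul(Add(26621, -15033), Add(Function('n')(-128), Mul(Mul(36, 4), 12))) = Mul(Add(26621, -15033), Add(Rational(22, 7), Mul(Mul(36, 4), 12))) = Mul(11588, Add(Rational(22, 7), Mul(144, 12))) = Mul(11588, Add(Rational(22, 7), 1728)) = Mul(11588, Rational(12118, 7)) = Rational(140423384, 7)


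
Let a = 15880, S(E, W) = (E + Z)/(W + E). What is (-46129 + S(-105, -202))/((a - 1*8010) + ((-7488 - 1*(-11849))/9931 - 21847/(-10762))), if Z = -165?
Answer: -1513526763123526/258306486481153 ≈ -5.8594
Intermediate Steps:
S(E, W) = (-165 + E)/(E + W) (S(E, W) = (E - 165)/(W + E) = (-165 + E)/(E + W))
(-46129 + S(-105, -202))/((a - 1*8010) + ((-7488 - 1*(-11849))/9931 - 21847/(-10762))) = (-46129 + (-165 - 105)/(-105 - 202))/((15880 - 1*8010) + ((-7488 - 1*(-11849))/9931 - 21847/(-10762))) = (-46129 - 270/(-307))/((15880 - 8010) + ((-7488 + 11849)*(1/9931) - 21847*(-1/10762))) = (-46129 - 1/307*(-270))/(7870 + (4361*(1/9931) + 21847/10762)) = (-46129 + 270/307)/(7870 + (4361/9931 + 21847/10762)) = -14161333/(307*(7870 + 263895639/106877422)) = -14161333/(307*841389206779/106877422) = -14161333/307*106877422/841389206779 = -1513526763123526/258306486481153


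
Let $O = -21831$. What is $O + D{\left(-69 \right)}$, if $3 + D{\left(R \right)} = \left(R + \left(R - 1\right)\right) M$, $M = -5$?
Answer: $-21139$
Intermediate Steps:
$D{\left(R \right)} = 2 - 10 R$ ($D{\left(R \right)} = -3 + \left(R + \left(R - 1\right)\right) \left(-5\right) = -3 + \left(R + \left(-1 + R\right)\right) \left(-5\right) = -3 + \left(-1 + 2 R\right) \left(-5\right) = -3 - \left(-5 + 10 R\right) = 2 - 10 R$)
$O + D{\left(-69 \right)} = -21831 + \left(2 - -690\right) = -21831 + \left(2 + 690\right) = -21831 + 692 = -21139$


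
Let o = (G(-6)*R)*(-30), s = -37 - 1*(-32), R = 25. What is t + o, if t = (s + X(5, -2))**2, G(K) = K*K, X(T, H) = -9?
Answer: -26804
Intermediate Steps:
G(K) = K**2
s = -5 (s = -37 + 32 = -5)
t = 196 (t = (-5 - 9)**2 = (-14)**2 = 196)
o = -27000 (o = ((-6)**2*25)*(-30) = (36*25)*(-30) = 900*(-30) = -27000)
t + o = 196 - 27000 = -26804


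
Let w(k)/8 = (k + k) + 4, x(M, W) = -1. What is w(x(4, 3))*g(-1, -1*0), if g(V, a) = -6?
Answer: -96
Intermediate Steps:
w(k) = 32 + 16*k (w(k) = 8*((k + k) + 4) = 8*(2*k + 4) = 8*(4 + 2*k) = 32 + 16*k)
w(x(4, 3))*g(-1, -1*0) = (32 + 16*(-1))*(-6) = (32 - 16)*(-6) = 16*(-6) = -96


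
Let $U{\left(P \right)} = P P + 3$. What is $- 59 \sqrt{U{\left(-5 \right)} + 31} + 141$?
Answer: $141 - 59 \sqrt{59} \approx -312.19$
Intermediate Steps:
$U{\left(P \right)} = 3 + P^{2}$ ($U{\left(P \right)} = P^{2} + 3 = 3 + P^{2}$)
$- 59 \sqrt{U{\left(-5 \right)} + 31} + 141 = - 59 \sqrt{\left(3 + \left(-5\right)^{2}\right) + 31} + 141 = - 59 \sqrt{\left(3 + 25\right) + 31} + 141 = - 59 \sqrt{28 + 31} + 141 = - 59 \sqrt{59} + 141 = 141 - 59 \sqrt{59}$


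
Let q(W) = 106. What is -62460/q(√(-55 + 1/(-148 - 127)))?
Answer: -31230/53 ≈ -589.25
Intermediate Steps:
-62460/q(√(-55 + 1/(-148 - 127))) = -62460/106 = -62460*1/106 = -31230/53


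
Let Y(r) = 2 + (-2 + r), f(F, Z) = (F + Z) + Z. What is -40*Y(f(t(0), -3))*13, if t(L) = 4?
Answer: 1040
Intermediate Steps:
f(F, Z) = F + 2*Z
Y(r) = r
-40*Y(f(t(0), -3))*13 = -40*(4 + 2*(-3))*13 = -40*(4 - 6)*13 = -40*(-2)*13 = 80*13 = 1040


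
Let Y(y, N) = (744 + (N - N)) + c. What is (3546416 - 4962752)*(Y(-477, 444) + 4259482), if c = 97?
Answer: -6034048836528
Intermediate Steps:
Y(y, N) = 841 (Y(y, N) = (744 + (N - N)) + 97 = (744 + 0) + 97 = 744 + 97 = 841)
(3546416 - 4962752)*(Y(-477, 444) + 4259482) = (3546416 - 4962752)*(841 + 4259482) = -1416336*4260323 = -6034048836528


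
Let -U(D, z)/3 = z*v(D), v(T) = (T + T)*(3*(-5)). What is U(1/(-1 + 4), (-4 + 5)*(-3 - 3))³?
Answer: -5832000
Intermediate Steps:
v(T) = -30*T (v(T) = (2*T)*(-15) = -30*T)
U(D, z) = 90*D*z (U(D, z) = -3*z*(-30*D) = -(-90)*D*z = 90*D*z)
U(1/(-1 + 4), (-4 + 5)*(-3 - 3))³ = (90*((-4 + 5)*(-3 - 3))/(-1 + 4))³ = (90*(1*(-6))/3)³ = (90*(⅓)*(-6))³ = (-180)³ = -5832000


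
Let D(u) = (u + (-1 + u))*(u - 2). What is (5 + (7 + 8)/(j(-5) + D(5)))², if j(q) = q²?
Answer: 75625/2704 ≈ 27.968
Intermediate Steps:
D(u) = (-1 + 2*u)*(-2 + u)
(5 + (7 + 8)/(j(-5) + D(5)))² = (5 + (7 + 8)/((-5)² + (2 - 5*5 + 2*5²)))² = (5 + 15/(25 + (2 - 25 + 2*25)))² = (5 + 15/(25 + (2 - 25 + 50)))² = (5 + 15/(25 + 27))² = (5 + 15/52)² = (275/52)² = 75625/2704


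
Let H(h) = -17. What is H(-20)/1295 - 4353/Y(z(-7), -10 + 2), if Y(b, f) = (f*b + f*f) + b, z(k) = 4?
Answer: -1879249/15540 ≈ -120.93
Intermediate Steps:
Y(b, f) = b + f² + b*f (Y(b, f) = (b*f + f²) + b = (f² + b*f) + b = b + f² + b*f)
H(-20)/1295 - 4353/Y(z(-7), -10 + 2) = -17/1295 - 4353/(4 + (-10 + 2)² + 4*(-10 + 2)) = -17*1/1295 - 4353/(4 + (-8)² + 4*(-8)) = -17/1295 - 4353/(4 + 64 - 32) = -17/1295 - 4353/36 = -17/1295 - 4353*1/36 = -17/1295 - 1451/12 = -1879249/15540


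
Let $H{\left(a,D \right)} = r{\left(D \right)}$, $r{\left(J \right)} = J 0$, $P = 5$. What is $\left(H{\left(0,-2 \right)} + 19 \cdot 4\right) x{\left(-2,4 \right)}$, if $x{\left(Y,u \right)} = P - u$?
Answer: $76$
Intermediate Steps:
$r{\left(J \right)} = 0$
$H{\left(a,D \right)} = 0$
$x{\left(Y,u \right)} = 5 - u$
$\left(H{\left(0,-2 \right)} + 19 \cdot 4\right) x{\left(-2,4 \right)} = \left(0 + 19 \cdot 4\right) \left(5 - 4\right) = \left(0 + 76\right) \left(5 - 4\right) = 76 \cdot 1 = 76$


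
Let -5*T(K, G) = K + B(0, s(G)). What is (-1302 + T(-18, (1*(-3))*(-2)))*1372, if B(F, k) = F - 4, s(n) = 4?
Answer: -8901536/5 ≈ -1.7803e+6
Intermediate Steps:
B(F, k) = -4 + F
T(K, G) = 4/5 - K/5 (T(K, G) = -(K + (-4 + 0))/5 = -(K - 4)/5 = -(-4 + K)/5 = 4/5 - K/5)
(-1302 + T(-18, (1*(-3))*(-2)))*1372 = (-1302 + (4/5 - 1/5*(-18)))*1372 = (-1302 + (4/5 + 18/5))*1372 = (-1302 + 22/5)*1372 = -6488/5*1372 = -8901536/5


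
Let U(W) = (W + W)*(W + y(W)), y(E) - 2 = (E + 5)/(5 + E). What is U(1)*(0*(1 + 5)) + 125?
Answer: 125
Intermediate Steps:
y(E) = 3 (y(E) = 2 + (E + 5)/(5 + E) = 2 + (5 + E)/(5 + E) = 2 + 1 = 3)
U(W) = 2*W*(3 + W) (U(W) = (W + W)*(W + 3) = (2*W)*(3 + W) = 2*W*(3 + W))
U(1)*(0*(1 + 5)) + 125 = (2*1*(3 + 1))*(0*(1 + 5)) + 125 = (2*1*4)*(0*6) + 125 = 8*0 + 125 = 0 + 125 = 125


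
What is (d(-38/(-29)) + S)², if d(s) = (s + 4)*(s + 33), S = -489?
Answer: 66573804361/707281 ≈ 94126.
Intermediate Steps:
d(s) = (4 + s)*(33 + s)
(d(-38/(-29)) + S)² = ((132 + (-38/(-29))² + 37*(-38/(-29))) - 489)² = ((132 + (-38*(-1/29))² + 37*(-38*(-1/29))) - 489)² = ((132 + (38/29)² + 37*(38/29)) - 489)² = ((132 + 1444/841 + 1406/29) - 489)² = (153230/841 - 489)² = (-258019/841)² = 66573804361/707281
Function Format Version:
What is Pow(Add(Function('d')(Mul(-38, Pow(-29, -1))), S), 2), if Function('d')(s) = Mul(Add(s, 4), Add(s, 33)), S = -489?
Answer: Rational(66573804361, 707281) ≈ 94126.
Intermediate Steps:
Function('d')(s) = Mul(Add(4, s), Add(33, s))
Pow(Add(Function('d')(Mul(-38, Pow(-29, -1))), S), 2) = Pow(Add(Add(132, Pow(Mul(-38, Pow(-29, -1)), 2), Mul(37, Mul(-38, Pow(-29, -1)))), -489), 2) = Pow(Add(Add(132, Pow(Mul(-38, Rational(-1, 29)), 2), Mul(37, Mul(-38, Rational(-1, 29)))), -489), 2) = Pow(Add(Add(132, Pow(Rational(38, 29), 2), Mul(37, Rational(38, 29))), -489), 2) = Pow(Add(Add(132, Rational(1444, 841), Rational(1406, 29)), -489), 2) = Pow(Add(Rational(153230, 841), -489), 2) = Pow(Rational(-258019, 841), 2) = Rational(66573804361, 707281)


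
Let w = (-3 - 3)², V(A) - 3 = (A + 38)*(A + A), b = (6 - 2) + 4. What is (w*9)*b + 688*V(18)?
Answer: 1391664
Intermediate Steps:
b = 8 (b = 4 + 4 = 8)
V(A) = 3 + 2*A*(38 + A) (V(A) = 3 + (A + 38)*(A + A) = 3 + (38 + A)*(2*A) = 3 + 2*A*(38 + A))
w = 36 (w = (-6)² = 36)
(w*9)*b + 688*V(18) = (36*9)*8 + 688*(3 + 2*18² + 76*18) = 324*8 + 688*(3 + 2*324 + 1368) = 2592 + 688*(3 + 648 + 1368) = 2592 + 688*2019 = 2592 + 1389072 = 1391664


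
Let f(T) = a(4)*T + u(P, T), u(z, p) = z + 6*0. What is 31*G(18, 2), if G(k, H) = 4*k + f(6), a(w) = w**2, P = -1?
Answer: 5177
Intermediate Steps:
u(z, p) = z (u(z, p) = z + 0 = z)
f(T) = -1 + 16*T (f(T) = 4**2*T - 1 = 16*T - 1 = -1 + 16*T)
G(k, H) = 95 + 4*k (G(k, H) = 4*k + (-1 + 16*6) = 4*k + (-1 + 96) = 4*k + 95 = 95 + 4*k)
31*G(18, 2) = 31*(95 + 4*18) = 31*(95 + 72) = 31*167 = 5177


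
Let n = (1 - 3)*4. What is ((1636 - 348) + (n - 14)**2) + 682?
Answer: 2454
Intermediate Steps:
n = -8 (n = -2*4 = -8)
((1636 - 348) + (n - 14)**2) + 682 = ((1636 - 348) + (-8 - 14)**2) + 682 = (1288 + (-22)**2) + 682 = (1288 + 484) + 682 = 1772 + 682 = 2454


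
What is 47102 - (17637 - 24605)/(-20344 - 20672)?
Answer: 241491083/5127 ≈ 47102.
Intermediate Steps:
47102 - (17637 - 24605)/(-20344 - 20672) = 47102 - (-6968)/(-41016) = 47102 - (-6968)*(-1)/41016 = 47102 - 1*871/5127 = 47102 - 871/5127 = 241491083/5127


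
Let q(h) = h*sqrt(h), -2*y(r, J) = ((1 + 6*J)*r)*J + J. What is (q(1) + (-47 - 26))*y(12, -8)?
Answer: 162144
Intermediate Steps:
y(r, J) = -J/2 - J*r*(1 + 6*J)/2 (y(r, J) = -(((1 + 6*J)*r)*J + J)/2 = -((r*(1 + 6*J))*J + J)/2 = -(J*r*(1 + 6*J) + J)/2 = -(J + J*r*(1 + 6*J))/2 = -J/2 - J*r*(1 + 6*J)/2)
q(h) = h**(3/2)
(q(1) + (-47 - 26))*y(12, -8) = (1**(3/2) + (-47 - 26))*(-1/2*(-8)*(1 + 12 + 6*(-8)*12)) = (1 - 73)*(-1/2*(-8)*(1 + 12 - 576)) = -(-36)*(-8)*(-563) = -72*(-2252) = 162144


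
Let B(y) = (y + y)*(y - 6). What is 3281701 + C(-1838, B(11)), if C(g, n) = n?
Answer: 3281811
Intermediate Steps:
B(y) = 2*y*(-6 + y) (B(y) = (2*y)*(-6 + y) = 2*y*(-6 + y))
3281701 + C(-1838, B(11)) = 3281701 + 2*11*(-6 + 11) = 3281701 + 2*11*5 = 3281701 + 110 = 3281811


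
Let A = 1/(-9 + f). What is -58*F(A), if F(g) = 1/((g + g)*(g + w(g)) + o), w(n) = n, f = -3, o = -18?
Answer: 2088/647 ≈ 3.2272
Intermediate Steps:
A = -1/12 (A = 1/(-9 - 3) = 1/(-12) = -1/12 ≈ -0.083333)
F(g) = 1/(-18 + 4*g²) (F(g) = 1/((g + g)*(g + g) - 18) = 1/((2*g)*(2*g) - 18) = 1/(4*g² - 18) = 1/(-18 + 4*g²))
-58*F(A) = -29/(-9 + 2*(-1/12)²) = -29/(-9 + 2*(1/144)) = -29/(-9 + 1/72) = -29/(-647/72) = -29*(-72)/647 = -58*(-36/647) = 2088/647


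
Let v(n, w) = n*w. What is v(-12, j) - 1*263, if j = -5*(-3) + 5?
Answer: -503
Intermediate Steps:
j = 20 (j = 15 + 5 = 20)
v(-12, j) - 1*263 = -12*20 - 1*263 = -240 - 263 = -503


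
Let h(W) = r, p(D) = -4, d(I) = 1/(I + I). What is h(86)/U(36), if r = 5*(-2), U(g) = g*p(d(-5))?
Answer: 5/72 ≈ 0.069444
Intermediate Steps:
d(I) = 1/(2*I)
U(g) = -4*g (U(g) = g*(-4) = -4*g)
r = -10
h(W) = -10
h(86)/U(36) = -10/((-4*36)) = -10/(-144) = -10*(-1/144) = 5/72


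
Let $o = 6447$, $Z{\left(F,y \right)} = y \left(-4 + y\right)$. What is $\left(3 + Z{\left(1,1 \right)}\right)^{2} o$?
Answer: $0$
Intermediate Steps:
$\left(3 + Z{\left(1,1 \right)}\right)^{2} o = \left(3 + 1 \left(-4 + 1\right)\right)^{2} \cdot 6447 = \left(3 + 1 \left(-3\right)\right)^{2} \cdot 6447 = \left(3 - 3\right)^{2} \cdot 6447 = 0^{2} \cdot 6447 = 0 \cdot 6447 = 0$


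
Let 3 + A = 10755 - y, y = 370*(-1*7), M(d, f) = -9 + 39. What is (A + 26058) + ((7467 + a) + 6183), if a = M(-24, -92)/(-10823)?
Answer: 574160120/10823 ≈ 53050.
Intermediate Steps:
M(d, f) = 30
y = -2590 (y = 370*(-7) = -2590)
a = -30/10823 (a = 30/(-10823) = 30*(-1/10823) = -30/10823 ≈ -0.0027719)
A = 13342 (A = -3 + (10755 - 1*(-2590)) = -3 + (10755 + 2590) = -3 + 13345 = 13342)
(A + 26058) + ((7467 + a) + 6183) = (13342 + 26058) + ((7467 - 30/10823) + 6183) = 39400 + (80815311/10823 + 6183) = 39400 + 147733920/10823 = 574160120/10823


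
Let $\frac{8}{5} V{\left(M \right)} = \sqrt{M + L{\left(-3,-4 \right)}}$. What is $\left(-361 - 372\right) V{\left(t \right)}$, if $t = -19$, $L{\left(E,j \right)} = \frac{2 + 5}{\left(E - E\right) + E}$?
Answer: $- \frac{3665 i \sqrt{3}}{3} \approx - 2116.0 i$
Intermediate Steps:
$L{\left(E,j \right)} = \frac{7}{E}$ ($L{\left(E,j \right)} = \frac{7}{0 + E} = \frac{7}{E}$)
$V{\left(M \right)} = \frac{5 \sqrt{- \frac{7}{3} + M}}{8}$ ($V{\left(M \right)} = \frac{5 \sqrt{M + \frac{7}{-3}}}{8} = \frac{5 \sqrt{M + 7 \left(- \frac{1}{3}\right)}}{8} = \frac{5 \sqrt{M - \frac{7}{3}}}{8} = \frac{5 \sqrt{- \frac{7}{3} + M}}{8}$)
$\left(-361 - 372\right) V{\left(t \right)} = \left(-361 - 372\right) \frac{5 \sqrt{-21 + 9 \left(-19\right)}}{24} = \left(-361 - 372\right) \frac{5 \sqrt{-21 - 171}}{24} = - 733 \frac{5 \sqrt{-192}}{24} = - 733 \frac{5 \cdot 8 i \sqrt{3}}{24} = - 733 \frac{5 i \sqrt{3}}{3} = - \frac{3665 i \sqrt{3}}{3}$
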